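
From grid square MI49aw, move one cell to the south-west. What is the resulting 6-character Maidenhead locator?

MI39xv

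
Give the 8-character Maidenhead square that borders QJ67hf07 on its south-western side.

QJ67gf96

Longitude extended square 0; −1 → -1, wraps to 9, carry into subsquare.
Longitude subsquare h = 7; −1 → 6 = g.
Latitude extended square 7; −1 → 6.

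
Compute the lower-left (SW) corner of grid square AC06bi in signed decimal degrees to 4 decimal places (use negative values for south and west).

Field A=0, C=2: +0·20° lon, +2·10° lat → SW at lon -180°, lat -70°.
Square 0, 6: +0·2° lon, +6·1° lat → SW at lon -180°, lat -64°.
Subsquare b=1, i=8: +1·0.0833333° lon, +8·0.0416667° lat → SW at lon -179.917°, lat -63.6667°.
latitude -63.6667, longitude -179.9167.

-63.6667, -179.9167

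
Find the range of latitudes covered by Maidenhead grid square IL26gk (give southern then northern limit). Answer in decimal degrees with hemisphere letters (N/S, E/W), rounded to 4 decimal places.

Field I=8, L=11: +8·20° lon, +11·10° lat → SW at lon -20°, lat 20°.
Square 2, 6: +2·2° lon, +6·1° lat → SW at lon -16°, lat 26°.
Subsquare g=6, k=10: +6·0.0833333° lon, +10·0.0416667° lat → SW at lon -15.5°, lat 26.4167°.
Cell spans 0.0833333° lon × 0.0416667° lat.
south 26.4167° N, north 26.4583° N.

26.4167° N, 26.4583° N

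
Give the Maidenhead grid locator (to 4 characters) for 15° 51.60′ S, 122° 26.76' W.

CH84

Offset from 180°W / 90°S: lon 57.55°, lat 74.14°.
Field: 57.55/20 → 2 → C, 74.14/10 → 7 → H; chars CH.
Square: 17.55/2 → 8, 4.14/1 → 4; chars 84.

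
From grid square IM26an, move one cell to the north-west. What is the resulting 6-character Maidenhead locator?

IM16xo

Longitude subsquare a = 0; −1 → -1, wraps to 23 = x, carry into square.
Longitude square 2; −1 → 1.
Latitude subsquare n = 13; +1 → 14 = o.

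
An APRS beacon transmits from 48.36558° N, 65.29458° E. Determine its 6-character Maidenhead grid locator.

Add 180° to longitude and 90° to latitude: 245.2946, 138.3656.
Field (20°×10°, letters A–R): lon ⌊245.2946/20⌋ = 12 → M; lat ⌊138.3656/10⌋ = 13 → N.
Square (2°×1°, digits 0–9): lon ⌊5.2946/2⌋ = 2; lat ⌊8.3656/1⌋ = 8.
Subsquare (5′×2.5′, letters a–x): lon ⌊1.2946/0.0833333⌋ = 15 → p; lat ⌊0.3656/0.0416667⌋ = 8 → i.

MN28pi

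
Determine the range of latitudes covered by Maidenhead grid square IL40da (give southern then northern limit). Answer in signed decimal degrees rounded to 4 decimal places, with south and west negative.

20.0000, 20.0417

Field I=8, L=11: +8·20° lon, +11·10° lat → SW at lon -20°, lat 20°.
Square 4, 0: +4·2° lon, +0·1° lat → SW at lon -12°, lat 20°.
Subsquare d=3, a=0: +3·0.0833333° lon, +0·0.0416667° lat → SW at lon -11.75°, lat 20°.
Cell spans 0.0833333° lon × 0.0416667° lat.
south 20.0000, north 20.0417.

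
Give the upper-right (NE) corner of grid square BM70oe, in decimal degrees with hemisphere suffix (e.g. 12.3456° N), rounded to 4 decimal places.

30.2083° N, 144.7500° W

Field B=1, M=12: +1·20° lon, +12·10° lat → SW at lon -160°, lat 30°.
Square 7, 0: +7·2° lon, +0·1° lat → SW at lon -146°, lat 30°.
Subsquare o=14, e=4: +14·0.0833333° lon, +4·0.0416667° lat → SW at lon -144.833°, lat 30.1667°.
Cell spans 0.0833333° lon × 0.0416667° lat. NE corner is SW corner plus one full cell.
latitude 30.2083° N, longitude 144.7500° W.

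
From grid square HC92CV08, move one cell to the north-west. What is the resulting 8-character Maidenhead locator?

HC92bv99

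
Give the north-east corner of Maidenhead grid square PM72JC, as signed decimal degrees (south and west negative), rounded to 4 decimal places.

Field P=15, M=12: +15·20° lon, +12·10° lat → SW at lon 120°, lat 30°.
Square 7, 2: +7·2° lon, +2·1° lat → SW at lon 134°, lat 32°.
Subsquare j=9, c=2: +9·0.0833333° lon, +2·0.0416667° lat → SW at lon 134.75°, lat 32.0833°.
Cell spans 0.0833333° lon × 0.0416667° lat. NE corner is SW corner plus one full cell.
latitude 32.1250, longitude 134.8333.

32.1250, 134.8333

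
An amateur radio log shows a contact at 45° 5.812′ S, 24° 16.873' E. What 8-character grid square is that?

KE24dv36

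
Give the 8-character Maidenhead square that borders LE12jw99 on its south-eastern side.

LE12kw08

Longitude extended square 9; +1 → 10, wraps to 0, carry into subsquare.
Longitude subsquare j = 9; +1 → 10 = k.
Latitude extended square 9; −1 → 8.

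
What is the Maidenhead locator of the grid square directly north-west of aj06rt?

Longitude subsquare r = 17; −1 → 16 = q.
Latitude subsquare t = 19; +1 → 20 = u.

AJ06qu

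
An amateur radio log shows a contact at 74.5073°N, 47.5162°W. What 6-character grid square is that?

Offset from 180°W / 90°S: lon 132.4838°, lat 164.5073°.
Field: lon ⌊132.4838/20⌋ = 6 → G; lat ⌊164.5073/10⌋ = 16 → Q.
Square: lon ⌊12.4838/2⌋ = 6; lat ⌊4.5073/1⌋ = 4.
Subsquare: lon ⌊0.4838/0.0833333⌋ = 5 → f; lat ⌊0.5073/0.0416667⌋ = 12 → m.

GQ64fm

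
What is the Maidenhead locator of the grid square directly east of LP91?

Longitude square 9; +1 → 10, wraps to 0, carry into field.
Longitude field L = 11; +1 → 12 = M.
The latitude characters are unchanged.

MP01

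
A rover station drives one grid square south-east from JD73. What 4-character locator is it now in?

JD82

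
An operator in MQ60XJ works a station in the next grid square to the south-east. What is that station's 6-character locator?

MQ70ai

Longitude subsquare x = 23; +1 → 24, wraps to 0 = a, carry into square.
Longitude square 6; +1 → 7.
Latitude subsquare j = 9; −1 → 8 = i.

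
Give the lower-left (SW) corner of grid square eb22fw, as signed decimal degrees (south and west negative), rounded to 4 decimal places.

-77.0833, -95.5833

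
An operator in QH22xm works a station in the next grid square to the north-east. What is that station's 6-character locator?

Longitude subsquare x = 23; +1 → 24, wraps to 0 = a, carry into square.
Longitude square 2; +1 → 3.
Latitude subsquare m = 12; +1 → 13 = n.

QH32an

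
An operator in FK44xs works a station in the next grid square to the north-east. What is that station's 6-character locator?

FK54at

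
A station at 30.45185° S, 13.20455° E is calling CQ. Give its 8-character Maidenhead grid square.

Shift to the Maidenhead origin (180°W, 90°S): lon 193.20455, lat 59.54815.
Field (20°×10°, letters A–R): lon ⌊193.20455/20⌋ = 9 → J; lat ⌊59.54815/10⌋ = 5 → F.
Square (2°×1°, digits 0–9): lon ⌊13.20455/2⌋ = 6; lat ⌊9.54815/1⌋ = 9.
Subsquare (5′×2.5′, letters a–x): lon ⌊1.20455/0.0833333⌋ = 14 → o; lat ⌊0.54815/0.0416667⌋ = 13 → n.
Extended square (30″×15″, digits 0–9): lon ⌊0.03788/0.00833333⌋ = 4; lat ⌊0.00648/0.00416667⌋ = 1.

JF69on41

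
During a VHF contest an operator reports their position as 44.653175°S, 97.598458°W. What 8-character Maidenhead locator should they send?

EE15ei83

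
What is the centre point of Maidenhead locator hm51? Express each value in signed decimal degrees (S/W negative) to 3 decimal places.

31.500, -29.000

Field H=7, M=12: +7·20° lon, +12·10° lat → SW at lon -40°, lat 30°.
Square 5, 1: +5·2° lon, +1·1° lat → SW at lon -30°, lat 31°.
Cell spans 2° lon × 1° lat. Centre is SW corner plus half of each.
latitude 31.500, longitude -29.000.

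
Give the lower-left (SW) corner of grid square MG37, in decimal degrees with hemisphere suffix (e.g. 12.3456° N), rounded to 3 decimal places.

23.000° S, 66.000° E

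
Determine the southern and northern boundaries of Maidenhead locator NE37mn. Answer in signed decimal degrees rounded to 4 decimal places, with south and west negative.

-42.4583, -42.4167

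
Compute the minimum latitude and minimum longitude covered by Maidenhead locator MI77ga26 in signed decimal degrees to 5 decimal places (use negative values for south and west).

-2.97500, 74.51667

Field M=12, I=8: +12·20° lon, +8·10° lat → SW at lon 60°, lat -10°.
Square 7, 7: +7·2° lon, +7·1° lat → SW at lon 74°, lat -3°.
Subsquare g=6, a=0: +6·0.0833333° lon, +0·0.0416667° lat → SW at lon 74.5°, lat -3°.
Extended square 2, 6: +2·0.00833333° lon, +6·0.00416667° lat → SW at lon 74.5167°, lat -2.975°.
latitude -2.97500, longitude 74.51667.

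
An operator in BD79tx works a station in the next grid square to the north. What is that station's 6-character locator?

BE70ta

Latitude subsquare x = 23; +1 → 24, wraps to 0 = a, carry into square.
Latitude square 9; +1 → 10, wraps to 0, carry into field.
Latitude field D = 3; +1 → 4 = E.
The longitude characters are unchanged.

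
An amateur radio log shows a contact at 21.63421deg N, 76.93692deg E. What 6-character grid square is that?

Shift to the Maidenhead origin (180°W, 90°S): lon 256.9369, lat 111.6342.
Field: 256.9369/20 → 12 → M, 111.6342/10 → 11 → L; chars ML.
Square: 16.9369/2 → 8, 1.6342/1 → 1; chars 81.
Subsquare: 0.9369/0.0833333 → 11 → l, 0.6342/0.0416667 → 15 → p; chars lp.

ML81lp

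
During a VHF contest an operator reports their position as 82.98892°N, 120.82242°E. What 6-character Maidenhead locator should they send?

Offset from 180°W / 90°S: lon 300.8224°, lat 172.9889°.
Field: 300.8224/20 → 15 → P, 172.9889/10 → 17 → R; chars PR.
Square: 0.8224/2 → 0, 2.9889/1 → 2; chars 02.
Subsquare: 0.8224/0.0833333 → 9 → j, 0.9889/0.0416667 → 23 → x; chars jx.

PR02jx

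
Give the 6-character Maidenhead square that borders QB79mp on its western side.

Longitude subsquare m = 12; −1 → 11 = l.
The latitude characters are unchanged.

QB79lp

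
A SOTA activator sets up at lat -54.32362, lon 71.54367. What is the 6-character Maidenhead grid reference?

Shift to the Maidenhead origin (180°W, 90°S): lon 251.5437, lat 35.6764.
Field: lon ⌊251.5437/20⌋ = 12 → M; lat ⌊35.6764/10⌋ = 3 → D.
Square: lon ⌊11.5437/2⌋ = 5; lat ⌊5.6764/1⌋ = 5.
Subsquare: lon ⌊1.5437/0.0833333⌋ = 18 → s; lat ⌊0.6764/0.0416667⌋ = 16 → q.

MD55sq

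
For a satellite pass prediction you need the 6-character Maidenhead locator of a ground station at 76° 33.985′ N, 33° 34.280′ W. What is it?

HQ36fn

Offset from 180°W / 90°S: lon 146.4287°, lat 166.5664°.
Field: lon ⌊146.4287/20⌋ = 7 → H; lat ⌊166.5664/10⌋ = 16 → Q.
Square: lon ⌊6.4287/2⌋ = 3; lat ⌊6.5664/1⌋ = 6.
Subsquare: lon ⌊0.4287/0.0833333⌋ = 5 → f; lat ⌊0.5664/0.0416667⌋ = 13 → n.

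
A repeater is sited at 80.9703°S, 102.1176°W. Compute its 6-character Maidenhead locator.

Shift to the Maidenhead origin (180°W, 90°S): lon 77.8824, lat 9.0297.
Field: 77.8824/20 → 3 → D, 9.0297/10 → 0 → A; chars DA.
Square: 17.8824/2 → 8, 9.0297/1 → 9; chars 89.
Subsquare: 1.8824/0.0833333 → 22 → w, 0.0297/0.0416667 → 0 → a; chars wa.

DA89wa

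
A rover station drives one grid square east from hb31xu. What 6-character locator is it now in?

Longitude subsquare x = 23; +1 → 24, wraps to 0 = a, carry into square.
Longitude square 3; +1 → 4.
The latitude characters are unchanged.

HB41au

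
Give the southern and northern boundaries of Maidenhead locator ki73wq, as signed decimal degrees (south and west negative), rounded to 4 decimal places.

Field K=10, I=8: +10·20° lon, +8·10° lat → SW at lon 20°, lat -10°.
Square 7, 3: +7·2° lon, +3·1° lat → SW at lon 34°, lat -7°.
Subsquare w=22, q=16: +22·0.0833333° lon, +16·0.0416667° lat → SW at lon 35.8333°, lat -6.33333°.
Cell spans 0.0833333° lon × 0.0416667° lat.
south -6.3333, north -6.2917.

-6.3333, -6.2917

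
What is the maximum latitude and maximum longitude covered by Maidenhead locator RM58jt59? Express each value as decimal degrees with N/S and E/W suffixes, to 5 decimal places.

38.83333° N, 170.80000° E

Field R=17, M=12: +17·20° lon, +12·10° lat → SW at lon 160°, lat 30°.
Square 5, 8: +5·2° lon, +8·1° lat → SW at lon 170°, lat 38°.
Subsquare j=9, t=19: +9·0.0833333° lon, +19·0.0416667° lat → SW at lon 170.75°, lat 38.7917°.
Extended square 5, 9: +5·0.00833333° lon, +9·0.00416667° lat → SW at lon 170.792°, lat 38.8292°.
Cell spans 0.00833333° lon × 0.00416667° lat. NE corner is SW corner plus one full cell.
latitude 38.83333° N, longitude 170.80000° E.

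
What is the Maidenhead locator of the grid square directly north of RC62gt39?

RC62gu30

Latitude extended square 9; +1 → 10, wraps to 0, carry into subsquare.
Latitude subsquare t = 19; +1 → 20 = u.
The longitude characters are unchanged.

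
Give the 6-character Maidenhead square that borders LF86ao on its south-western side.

LF76xn

Longitude subsquare a = 0; −1 → -1, wraps to 23 = x, carry into square.
Longitude square 8; −1 → 7.
Latitude subsquare o = 14; −1 → 13 = n.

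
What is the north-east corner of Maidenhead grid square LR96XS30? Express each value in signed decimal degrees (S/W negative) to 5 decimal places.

86.75417, 59.95000

Field L=11, R=17: +11·20° lon, +17·10° lat → SW at lon 40°, lat 80°.
Square 9, 6: +9·2° lon, +6·1° lat → SW at lon 58°, lat 86°.
Subsquare x=23, s=18: +23·0.0833333° lon, +18·0.0416667° lat → SW at lon 59.9167°, lat 86.75°.
Extended square 3, 0: +3·0.00833333° lon, +0·0.00416667° lat → SW at lon 59.9417°, lat 86.75°.
Cell spans 0.00833333° lon × 0.00416667° lat. NE corner is SW corner plus one full cell.
latitude 86.75417, longitude 59.95000.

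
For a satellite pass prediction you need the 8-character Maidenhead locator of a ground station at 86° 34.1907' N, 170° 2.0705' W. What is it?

Offset from 180°W / 90°S: lon 9.96549°, lat 176.56984°.
Field (20°×10°, letters A–R): lon ⌊9.96549/20⌋ = 0 → A; lat ⌊176.56984/10⌋ = 17 → R.
Square (2°×1°, digits 0–9): lon ⌊9.96549/2⌋ = 4; lat ⌊6.56984/1⌋ = 6.
Subsquare (5′×2.5′, letters a–x): lon ⌊1.96549/0.0833333⌋ = 23 → x; lat ⌊0.56984/0.0416667⌋ = 13 → n.
Extended square (30″×15″, digits 0–9): lon ⌊0.04883/0.00833333⌋ = 5; lat ⌊0.02818/0.00416667⌋ = 6.

AR46xn56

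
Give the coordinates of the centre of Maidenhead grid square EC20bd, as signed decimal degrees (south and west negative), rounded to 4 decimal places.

Field E=4, C=2: +4·20° lon, +2·10° lat → SW at lon -100°, lat -70°.
Square 2, 0: +2·2° lon, +0·1° lat → SW at lon -96°, lat -70°.
Subsquare b=1, d=3: +1·0.0833333° lon, +3·0.0416667° lat → SW at lon -95.9167°, lat -69.875°.
Cell spans 0.0833333° lon × 0.0416667° lat. Centre is SW corner plus half of each.
latitude -69.8542, longitude -95.8750.

-69.8542, -95.8750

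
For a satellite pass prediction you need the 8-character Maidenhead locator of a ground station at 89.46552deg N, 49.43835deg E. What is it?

LR49rl21

Shift to the Maidenhead origin (180°W, 90°S): lon 229.43835, lat 179.46552.
Field: 229.43835/20 → 11 → L, 179.46552/10 → 17 → R; chars LR.
Square: 9.43835/2 → 4, 9.46552/1 → 9; chars 49.
Subsquare: 1.43835/0.0833333 → 17 → r, 0.46552/0.0416667 → 11 → l; chars rl.
Extended square: 0.02168/0.00833333 → 2, 0.00719/0.00416667 → 1; chars 21.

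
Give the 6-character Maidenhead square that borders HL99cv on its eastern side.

Longitude subsquare c = 2; +1 → 3 = d.
The latitude characters are unchanged.

HL99dv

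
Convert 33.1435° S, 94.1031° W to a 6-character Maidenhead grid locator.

EF26wu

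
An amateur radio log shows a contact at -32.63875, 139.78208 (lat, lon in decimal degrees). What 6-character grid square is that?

PF97vi

Shift to the Maidenhead origin (180°W, 90°S): lon 319.7821, lat 57.3612.
Field: 319.7821/20 → 15 → P, 57.3612/10 → 5 → F; chars PF.
Square: 19.7821/2 → 9, 7.3612/1 → 7; chars 97.
Subsquare: 1.7821/0.0833333 → 21 → v, 0.3612/0.0416667 → 8 → i; chars vi.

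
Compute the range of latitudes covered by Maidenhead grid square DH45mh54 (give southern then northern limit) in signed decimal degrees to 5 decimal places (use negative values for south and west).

Field D=3, H=7: +3·20° lon, +7·10° lat → SW at lon -120°, lat -20°.
Square 4, 5: +4·2° lon, +5·1° lat → SW at lon -112°, lat -15°.
Subsquare m=12, h=7: +12·0.0833333° lon, +7·0.0416667° lat → SW at lon -111°, lat -14.7083°.
Extended square 5, 4: +5·0.00833333° lon, +4·0.00416667° lat → SW at lon -110.958°, lat -14.6917°.
Cell spans 0.00833333° lon × 0.00416667° lat.
south -14.69167, north -14.68750.

-14.69167, -14.68750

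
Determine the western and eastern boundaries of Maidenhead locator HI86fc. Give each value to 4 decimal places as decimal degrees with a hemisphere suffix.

23.5833° W, 23.5000° W

Field H=7, I=8: +7·20° lon, +8·10° lat → SW at lon -40°, lat -10°.
Square 8, 6: +8·2° lon, +6·1° lat → SW at lon -24°, lat -4°.
Subsquare f=5, c=2: +5·0.0833333° lon, +2·0.0416667° lat → SW at lon -23.5833°, lat -3.91667°.
Cell spans 0.0833333° lon × 0.0416667° lat.
west 23.5833° W, east 23.5000° W.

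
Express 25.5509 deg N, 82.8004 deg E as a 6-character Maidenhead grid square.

Add 180° to longitude and 90° to latitude: 262.8004, 115.5509.
Field: 262.8004/20 → 13 → N, 115.5509/10 → 11 → L; chars NL.
Square: 2.8004/2 → 1, 5.5509/1 → 5; chars 15.
Subsquare: 0.8004/0.0833333 → 9 → j, 0.5509/0.0416667 → 13 → n; chars jn.

NL15jn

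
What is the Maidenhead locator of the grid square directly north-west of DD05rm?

Longitude subsquare r = 17; −1 → 16 = q.
Latitude subsquare m = 12; +1 → 13 = n.

DD05qn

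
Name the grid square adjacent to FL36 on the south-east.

FL45

Longitude square 3; +1 → 4.
Latitude square 6; −1 → 5.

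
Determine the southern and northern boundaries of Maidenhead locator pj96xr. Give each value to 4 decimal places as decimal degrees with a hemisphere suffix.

Field P=15, J=9: +15·20° lon, +9·10° lat → SW at lon 120°, lat 0°.
Square 9, 6: +9·2° lon, +6·1° lat → SW at lon 138°, lat 6°.
Subsquare x=23, r=17: +23·0.0833333° lon, +17·0.0416667° lat → SW at lon 139.917°, lat 6.70833°.
Cell spans 0.0833333° lon × 0.0416667° lat.
south 6.7083° N, north 6.7500° N.

6.7083° N, 6.7500° N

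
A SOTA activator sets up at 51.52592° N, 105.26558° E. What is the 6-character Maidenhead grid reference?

OO21pm

Offset from 180°W / 90°S: lon 285.2656°, lat 141.5259°.
Field: 285.2656/20 → 14 → O, 141.5259/10 → 14 → O; chars OO.
Square: 5.2656/2 → 2, 1.5259/1 → 1; chars 21.
Subsquare: 1.2656/0.0833333 → 15 → p, 0.5259/0.0416667 → 12 → m; chars pm.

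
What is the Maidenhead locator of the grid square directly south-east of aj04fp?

Longitude subsquare f = 5; +1 → 6 = g.
Latitude subsquare p = 15; −1 → 14 = o.

AJ04go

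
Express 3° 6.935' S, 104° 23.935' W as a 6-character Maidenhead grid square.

DI76tv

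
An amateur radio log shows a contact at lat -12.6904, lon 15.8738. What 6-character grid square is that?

Add 180° to longitude and 90° to latitude: 195.8738, 77.3096.
Field: lon ⌊195.8738/20⌋ = 9 → J; lat ⌊77.3096/10⌋ = 7 → H.
Square: lon ⌊15.8738/2⌋ = 7; lat ⌊7.3096/1⌋ = 7.
Subsquare: lon ⌊1.8738/0.0833333⌋ = 22 → w; lat ⌊0.3096/0.0416667⌋ = 7 → h.

JH77wh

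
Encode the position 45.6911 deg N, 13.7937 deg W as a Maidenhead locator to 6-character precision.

Add 180° to longitude and 90° to latitude: 166.2063, 135.6911.
Field: 166.2063/20 → 8 → I, 135.6911/10 → 13 → N; chars IN.
Square: 6.2063/2 → 3, 5.6911/1 → 5; chars 35.
Subsquare: 0.2063/0.0833333 → 2 → c, 0.6911/0.0416667 → 16 → q; chars cq.

IN35cq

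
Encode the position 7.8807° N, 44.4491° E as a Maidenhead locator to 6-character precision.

LJ27fv

Offset from 180°W / 90°S: lon 224.4491°, lat 97.8807°.
Field: 224.4491/20 → 11 → L, 97.8807/10 → 9 → J; chars LJ.
Square: 4.4491/2 → 2, 7.8807/1 → 7; chars 27.
Subsquare: 0.4491/0.0833333 → 5 → f, 0.8807/0.0416667 → 21 → v; chars fv.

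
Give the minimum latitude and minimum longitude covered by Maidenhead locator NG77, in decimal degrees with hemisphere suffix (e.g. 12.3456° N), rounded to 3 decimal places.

Field N=13, G=6: +13·20° lon, +6·10° lat → SW at lon 80°, lat -30°.
Square 7, 7: +7·2° lon, +7·1° lat → SW at lon 94°, lat -23°.
latitude 23.000° S, longitude 94.000° E.

23.000° S, 94.000° E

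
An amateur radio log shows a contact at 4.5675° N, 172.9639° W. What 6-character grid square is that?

Shift to the Maidenhead origin (180°W, 90°S): lon 7.0361, lat 94.5675.
Field: lon ⌊7.0361/20⌋ = 0 → A; lat ⌊94.5675/10⌋ = 9 → J.
Square: lon ⌊7.0361/2⌋ = 3; lat ⌊4.5675/1⌋ = 4.
Subsquare: lon ⌊1.0361/0.0833333⌋ = 12 → m; lat ⌊0.5675/0.0416667⌋ = 13 → n.

AJ34mn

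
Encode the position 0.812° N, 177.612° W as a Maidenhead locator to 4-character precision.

AJ10

Add 180° to longitude and 90° to latitude: 2.39, 90.81.
Field: lon ⌊2.39/20⌋ = 0 → A; lat ⌊90.81/10⌋ = 9 → J.
Square: lon ⌊2.39/2⌋ = 1; lat ⌊0.81/1⌋ = 0.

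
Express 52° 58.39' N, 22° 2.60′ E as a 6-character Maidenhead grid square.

KO12ax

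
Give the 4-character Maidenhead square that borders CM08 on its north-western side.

Longitude square 0; −1 → -1, wraps to 9, carry into field.
Longitude field C = 2; −1 → 1 = B.
Latitude square 8; +1 → 9.

BM99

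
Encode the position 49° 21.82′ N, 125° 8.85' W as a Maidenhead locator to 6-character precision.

CN79ki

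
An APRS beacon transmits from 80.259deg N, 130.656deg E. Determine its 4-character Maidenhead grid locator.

PR50

Offset from 180°W / 90°S: lon 310.66°, lat 170.26°.
Field (20°×10°, letters A–R): 310.66/20 → 15 → P, 170.26/10 → 17 → R; chars PR.
Square (2°×1°, digits 0–9): 10.66/2 → 5, 0.26/1 → 0; chars 50.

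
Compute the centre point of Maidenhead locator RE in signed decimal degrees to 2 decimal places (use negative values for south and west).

-45.00, 170.00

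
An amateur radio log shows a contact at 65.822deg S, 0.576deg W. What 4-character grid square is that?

IC94

Shift to the Maidenhead origin (180°W, 90°S): lon 179.42, lat 24.18.
Field (20°×10°, letters A–R): 179.42/20 → 8 → I, 24.18/10 → 2 → C; chars IC.
Square (2°×1°, digits 0–9): 19.42/2 → 9, 4.18/1 → 4; chars 94.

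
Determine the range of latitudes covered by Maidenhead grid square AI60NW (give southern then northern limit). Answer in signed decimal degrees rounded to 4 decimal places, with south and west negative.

-9.0833, -9.0417

Field A=0, I=8: +0·20° lon, +8·10° lat → SW at lon -180°, lat -10°.
Square 6, 0: +6·2° lon, +0·1° lat → SW at lon -168°, lat -10°.
Subsquare n=13, w=22: +13·0.0833333° lon, +22·0.0416667° lat → SW at lon -166.917°, lat -9.08333°.
Cell spans 0.0833333° lon × 0.0416667° lat.
south -9.0833, north -9.0417.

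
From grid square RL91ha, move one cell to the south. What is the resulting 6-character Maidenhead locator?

Latitude subsquare a = 0; −1 → -1, wraps to 23 = x, carry into square.
Latitude square 1; −1 → 0.
The longitude characters are unchanged.

RL90hx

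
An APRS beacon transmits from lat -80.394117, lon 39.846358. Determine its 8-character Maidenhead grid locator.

KA99wo15

Offset from 180°W / 90°S: lon 219.84636°, lat 9.60588°.
Field: lon ⌊219.84636/20⌋ = 10 → K; lat ⌊9.60588/10⌋ = 0 → A.
Square: lon ⌊19.84636/2⌋ = 9; lat ⌊9.60588/1⌋ = 9.
Subsquare: lon ⌊1.84636/0.0833333⌋ = 22 → w; lat ⌊0.60588/0.0416667⌋ = 14 → o.
Extended square: lon ⌊0.01302/0.00833333⌋ = 1; lat ⌊0.02255/0.00416667⌋ = 5.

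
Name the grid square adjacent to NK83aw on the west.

NK73xw

Longitude subsquare a = 0; −1 → -1, wraps to 23 = x, carry into square.
Longitude square 8; −1 → 7.
The latitude characters are unchanged.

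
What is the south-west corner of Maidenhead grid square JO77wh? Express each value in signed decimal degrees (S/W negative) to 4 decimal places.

Field J=9, O=14: +9·20° lon, +14·10° lat → SW at lon 0°, lat 50°.
Square 7, 7: +7·2° lon, +7·1° lat → SW at lon 14°, lat 57°.
Subsquare w=22, h=7: +22·0.0833333° lon, +7·0.0416667° lat → SW at lon 15.8333°, lat 57.2917°.
latitude 57.2917, longitude 15.8333.

57.2917, 15.8333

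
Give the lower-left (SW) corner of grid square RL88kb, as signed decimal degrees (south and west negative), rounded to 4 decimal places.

Field R=17, L=11: +17·20° lon, +11·10° lat → SW at lon 160°, lat 20°.
Square 8, 8: +8·2° lon, +8·1° lat → SW at lon 176°, lat 28°.
Subsquare k=10, b=1: +10·0.0833333° lon, +1·0.0416667° lat → SW at lon 176.833°, lat 28.0417°.
latitude 28.0417, longitude 176.8333.

28.0417, 176.8333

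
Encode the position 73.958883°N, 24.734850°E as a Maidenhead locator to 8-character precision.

KQ23ix80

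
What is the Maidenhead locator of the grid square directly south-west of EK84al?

EK74xk

Longitude subsquare a = 0; −1 → -1, wraps to 23 = x, carry into square.
Longitude square 8; −1 → 7.
Latitude subsquare l = 11; −1 → 10 = k.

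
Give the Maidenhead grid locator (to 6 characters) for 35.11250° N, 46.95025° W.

Add 180° to longitude and 90° to latitude: 133.0498, 125.1125.
Field (20°×10°, letters A–R): 133.0498/20 → 6 → G, 125.1125/10 → 12 → M; chars GM.
Square (2°×1°, digits 0–9): 13.0498/2 → 6, 5.1125/1 → 5; chars 65.
Subsquare (5′×2.5′, letters a–x): 1.0498/0.0833333 → 12 → m, 0.1125/0.0416667 → 2 → c; chars mc.

GM65mc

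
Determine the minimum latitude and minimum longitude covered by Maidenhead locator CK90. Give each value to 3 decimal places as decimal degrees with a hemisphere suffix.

Field C=2, K=10: +2·20° lon, +10·10° lat → SW at lon -140°, lat 10°.
Square 9, 0: +9·2° lon, +0·1° lat → SW at lon -122°, lat 10°.
latitude 10.000° N, longitude 122.000° W.

10.000° N, 122.000° W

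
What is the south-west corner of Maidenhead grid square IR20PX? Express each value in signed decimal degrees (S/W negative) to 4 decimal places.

80.9583, -14.7500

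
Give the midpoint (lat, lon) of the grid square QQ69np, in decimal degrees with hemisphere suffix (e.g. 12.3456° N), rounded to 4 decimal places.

79.6458° N, 153.1250° E

Field Q=16, Q=16: +16·20° lon, +16·10° lat → SW at lon 140°, lat 70°.
Square 6, 9: +6·2° lon, +9·1° lat → SW at lon 152°, lat 79°.
Subsquare n=13, p=15: +13·0.0833333° lon, +15·0.0416667° lat → SW at lon 153.083°, lat 79.625°.
Cell spans 0.0833333° lon × 0.0416667° lat. Centre is SW corner plus half of each.
latitude 79.6458° N, longitude 153.1250° E.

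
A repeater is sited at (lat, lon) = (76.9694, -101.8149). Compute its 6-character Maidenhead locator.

DQ96cx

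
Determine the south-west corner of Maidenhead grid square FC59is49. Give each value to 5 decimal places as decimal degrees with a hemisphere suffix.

60.21250° S, 69.30000° W

Field F=5, C=2: +5·20° lon, +2·10° lat → SW at lon -80°, lat -70°.
Square 5, 9: +5·2° lon, +9·1° lat → SW at lon -70°, lat -61°.
Subsquare i=8, s=18: +8·0.0833333° lon, +18·0.0416667° lat → SW at lon -69.3333°, lat -60.25°.
Extended square 4, 9: +4·0.00833333° lon, +9·0.00416667° lat → SW at lon -69.3°, lat -60.2125°.
latitude 60.21250° S, longitude 69.30000° W.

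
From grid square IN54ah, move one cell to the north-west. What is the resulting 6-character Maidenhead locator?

Longitude subsquare a = 0; −1 → -1, wraps to 23 = x, carry into square.
Longitude square 5; −1 → 4.
Latitude subsquare h = 7; +1 → 8 = i.

IN44xi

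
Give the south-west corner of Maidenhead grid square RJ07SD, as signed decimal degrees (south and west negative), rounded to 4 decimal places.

7.1250, 161.5000

Field R=17, J=9: +17·20° lon, +9·10° lat → SW at lon 160°, lat 0°.
Square 0, 7: +0·2° lon, +7·1° lat → SW at lon 160°, lat 7°.
Subsquare s=18, d=3: +18·0.0833333° lon, +3·0.0416667° lat → SW at lon 161.5°, lat 7.125°.
latitude 7.1250, longitude 161.5000.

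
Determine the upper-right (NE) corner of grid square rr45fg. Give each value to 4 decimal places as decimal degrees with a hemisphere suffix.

85.2917° N, 168.5000° E

Field R=17, R=17: +17·20° lon, +17·10° lat → SW at lon 160°, lat 80°.
Square 4, 5: +4·2° lon, +5·1° lat → SW at lon 168°, lat 85°.
Subsquare f=5, g=6: +5·0.0833333° lon, +6·0.0416667° lat → SW at lon 168.417°, lat 85.25°.
Cell spans 0.0833333° lon × 0.0416667° lat. NE corner is SW corner plus one full cell.
latitude 85.2917° N, longitude 168.5000° E.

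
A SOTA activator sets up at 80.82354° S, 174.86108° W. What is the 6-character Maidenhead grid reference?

Add 180° to longitude and 90° to latitude: 5.1389, 9.1765.
Field: 5.1389/20 → 0 → A, 9.1765/10 → 0 → A; chars AA.
Square: 5.1389/2 → 2, 9.1765/1 → 9; chars 29.
Subsquare: 1.1389/0.0833333 → 13 → n, 0.1765/0.0416667 → 4 → e; chars ne.

AA29ne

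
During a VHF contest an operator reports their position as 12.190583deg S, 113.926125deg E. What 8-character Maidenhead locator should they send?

Shift to the Maidenhead origin (180°W, 90°S): lon 293.92613, lat 77.80942.
Field: lon ⌊293.92613/20⌋ = 14 → O; lat ⌊77.80942/10⌋ = 7 → H.
Square: lon ⌊13.92613/2⌋ = 6; lat ⌊7.80942/1⌋ = 7.
Subsquare: lon ⌊1.92613/0.0833333⌋ = 23 → x; lat ⌊0.80942/0.0416667⌋ = 19 → t.
Extended square: lon ⌊0.00946/0.00833333⌋ = 1; lat ⌊0.01775/0.00416667⌋ = 4.

OH67xt14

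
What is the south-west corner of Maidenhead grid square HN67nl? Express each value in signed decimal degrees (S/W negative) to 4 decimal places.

47.4583, -26.9167

Field H=7, N=13: +7·20° lon, +13·10° lat → SW at lon -40°, lat 40°.
Square 6, 7: +6·2° lon, +7·1° lat → SW at lon -28°, lat 47°.
Subsquare n=13, l=11: +13·0.0833333° lon, +11·0.0416667° lat → SW at lon -26.9167°, lat 47.4583°.
latitude 47.4583, longitude -26.9167.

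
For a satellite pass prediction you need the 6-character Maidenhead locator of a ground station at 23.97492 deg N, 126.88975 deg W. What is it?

CL63nx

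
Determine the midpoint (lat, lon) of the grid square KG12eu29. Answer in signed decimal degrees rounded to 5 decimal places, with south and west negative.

-27.12708, 22.35417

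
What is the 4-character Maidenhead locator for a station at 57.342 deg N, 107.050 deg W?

Shift to the Maidenhead origin (180°W, 90°S): lon 72.95, lat 147.34.
Field: lon ⌊72.95/20⌋ = 3 → D; lat ⌊147.34/10⌋ = 14 → O.
Square: lon ⌊12.95/2⌋ = 6; lat ⌊7.34/1⌋ = 7.

DO67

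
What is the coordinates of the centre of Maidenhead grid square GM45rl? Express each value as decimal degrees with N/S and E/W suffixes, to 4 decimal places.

35.4792° N, 50.5417° W

Field G=6, M=12: +6·20° lon, +12·10° lat → SW at lon -60°, lat 30°.
Square 4, 5: +4·2° lon, +5·1° lat → SW at lon -52°, lat 35°.
Subsquare r=17, l=11: +17·0.0833333° lon, +11·0.0416667° lat → SW at lon -50.5833°, lat 35.4583°.
Cell spans 0.0833333° lon × 0.0416667° lat. Centre is SW corner plus half of each.
latitude 35.4792° N, longitude 50.5417° W.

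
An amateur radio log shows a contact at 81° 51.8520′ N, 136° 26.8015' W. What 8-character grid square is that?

CR11su67

Shift to the Maidenhead origin (180°W, 90°S): lon 43.55331, lat 171.86420.
Field: 43.55331/20 → 2 → C, 171.86420/10 → 17 → R; chars CR.
Square: 3.55331/2 → 1, 1.86420/1 → 1; chars 11.
Subsquare: 1.55331/0.0833333 → 18 → s, 0.86420/0.0416667 → 20 → u; chars su.
Extended square: 0.05331/0.00833333 → 6, 0.03087/0.00416667 → 7; chars 67.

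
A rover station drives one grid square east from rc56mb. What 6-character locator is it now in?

Longitude subsquare m = 12; +1 → 13 = n.
The latitude characters are unchanged.

RC56nb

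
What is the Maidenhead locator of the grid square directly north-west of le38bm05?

LE38am96

Longitude extended square 0; −1 → -1, wraps to 9, carry into subsquare.
Longitude subsquare b = 1; −1 → 0 = a.
Latitude extended square 5; +1 → 6.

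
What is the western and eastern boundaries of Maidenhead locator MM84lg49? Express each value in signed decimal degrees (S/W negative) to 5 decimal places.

Field M=12, M=12: +12·20° lon, +12·10° lat → SW at lon 60°, lat 30°.
Square 8, 4: +8·2° lon, +4·1° lat → SW at lon 76°, lat 34°.
Subsquare l=11, g=6: +11·0.0833333° lon, +6·0.0416667° lat → SW at lon 76.9167°, lat 34.25°.
Extended square 4, 9: +4·0.00833333° lon, +9·0.00416667° lat → SW at lon 76.95°, lat 34.2875°.
Cell spans 0.00833333° lon × 0.00416667° lat.
west 76.95000, east 76.95833.

76.95000, 76.95833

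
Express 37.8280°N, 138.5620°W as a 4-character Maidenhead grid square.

Shift to the Maidenhead origin (180°W, 90°S): lon 41.44, lat 127.83.
Field (20°×10°, letters A–R): 41.44/20 → 2 → C, 127.83/10 → 12 → M; chars CM.
Square (2°×1°, digits 0–9): 1.44/2 → 0, 7.83/1 → 7; chars 07.

CM07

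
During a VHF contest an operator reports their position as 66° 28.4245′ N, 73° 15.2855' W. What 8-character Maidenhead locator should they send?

FP36il93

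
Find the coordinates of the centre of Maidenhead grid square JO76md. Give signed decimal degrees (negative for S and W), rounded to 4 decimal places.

56.1458, 15.0417

Field J=9, O=14: +9·20° lon, +14·10° lat → SW at lon 0°, lat 50°.
Square 7, 6: +7·2° lon, +6·1° lat → SW at lon 14°, lat 56°.
Subsquare m=12, d=3: +12·0.0833333° lon, +3·0.0416667° lat → SW at lon 15°, lat 56.125°.
Cell spans 0.0833333° lon × 0.0416667° lat. Centre is SW corner plus half of each.
latitude 56.1458, longitude 15.0417.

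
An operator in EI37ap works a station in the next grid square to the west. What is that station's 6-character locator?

Longitude subsquare a = 0; −1 → -1, wraps to 23 = x, carry into square.
Longitude square 3; −1 → 2.
The latitude characters are unchanged.

EI27xp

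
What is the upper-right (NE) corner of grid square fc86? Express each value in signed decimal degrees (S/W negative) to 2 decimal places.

-63.00, -62.00

Field F=5, C=2: +5·20° lon, +2·10° lat → SW at lon -80°, lat -70°.
Square 8, 6: +8·2° lon, +6·1° lat → SW at lon -64°, lat -64°.
Cell spans 2° lon × 1° lat. NE corner is SW corner plus one full cell.
latitude -63.00, longitude -62.00.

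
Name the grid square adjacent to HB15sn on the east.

HB15tn

Longitude subsquare s = 18; +1 → 19 = t.
The latitude characters are unchanged.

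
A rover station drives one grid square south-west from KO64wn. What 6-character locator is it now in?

KO64vm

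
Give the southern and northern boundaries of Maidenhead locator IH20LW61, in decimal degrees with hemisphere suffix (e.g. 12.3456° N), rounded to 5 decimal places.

19.07917° S, 19.07500° S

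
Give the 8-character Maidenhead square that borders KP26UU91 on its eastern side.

KP26vu01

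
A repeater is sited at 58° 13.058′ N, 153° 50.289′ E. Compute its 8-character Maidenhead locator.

Add 180° to longitude and 90° to latitude: 333.83815, 148.21763.
Field: lon ⌊333.83815/20⌋ = 16 → Q; lat ⌊148.21763/10⌋ = 14 → O.
Square: lon ⌊13.83815/2⌋ = 6; lat ⌊8.21763/1⌋ = 8.
Subsquare: lon ⌊1.83815/0.0833333⌋ = 22 → w; lat ⌊0.21763/0.0416667⌋ = 5 → f.
Extended square: lon ⌊0.00482/0.00833333⌋ = 0; lat ⌊0.00930/0.00416667⌋ = 2.

QO68wf02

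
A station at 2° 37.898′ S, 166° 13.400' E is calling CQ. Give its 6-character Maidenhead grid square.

Offset from 180°W / 90°S: lon 346.2233°, lat 87.3684°.
Field (20°×10°, letters A–R): 346.2233/20 → 17 → R, 87.3684/10 → 8 → I; chars RI.
Square (2°×1°, digits 0–9): 6.2233/2 → 3, 7.3684/1 → 7; chars 37.
Subsquare (5′×2.5′, letters a–x): 0.2233/0.0833333 → 2 → c, 0.3684/0.0416667 → 8 → i; chars ci.

RI37ci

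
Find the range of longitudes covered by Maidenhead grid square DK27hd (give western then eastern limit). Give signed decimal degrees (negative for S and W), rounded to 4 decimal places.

-115.4167, -115.3333

Field D=3, K=10: +3·20° lon, +10·10° lat → SW at lon -120°, lat 10°.
Square 2, 7: +2·2° lon, +7·1° lat → SW at lon -116°, lat 17°.
Subsquare h=7, d=3: +7·0.0833333° lon, +3·0.0416667° lat → SW at lon -115.417°, lat 17.125°.
Cell spans 0.0833333° lon × 0.0416667° lat.
west -115.4167, east -115.3333.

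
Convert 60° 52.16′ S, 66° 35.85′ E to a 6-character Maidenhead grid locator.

MC39hd

Shift to the Maidenhead origin (180°W, 90°S): lon 246.5975, lat 29.1307.
Field (20°×10°, letters A–R): lon ⌊246.5975/20⌋ = 12 → M; lat ⌊29.1307/10⌋ = 2 → C.
Square (2°×1°, digits 0–9): lon ⌊6.5975/2⌋ = 3; lat ⌊9.1307/1⌋ = 9.
Subsquare (5′×2.5′, letters a–x): lon ⌊0.5975/0.0833333⌋ = 7 → h; lat ⌊0.1307/0.0416667⌋ = 3 → d.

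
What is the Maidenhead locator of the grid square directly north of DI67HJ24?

DI67hj25

Latitude extended square 4; +1 → 5.
The longitude characters are unchanged.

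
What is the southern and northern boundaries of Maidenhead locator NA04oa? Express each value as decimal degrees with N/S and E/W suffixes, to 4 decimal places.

86.0000° S, 85.9583° S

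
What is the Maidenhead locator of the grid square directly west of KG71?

KG61

Longitude square 7; −1 → 6.
The latitude characters are unchanged.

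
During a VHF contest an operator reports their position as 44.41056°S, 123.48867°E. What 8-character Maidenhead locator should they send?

Add 180° to longitude and 90° to latitude: 303.48867, 45.58944.
Field: 303.48867/20 → 15 → P, 45.58944/10 → 4 → E; chars PE.
Square: 3.48867/2 → 1, 5.58944/1 → 5; chars 15.
Subsquare: 1.48867/0.0833333 → 17 → r, 0.58944/0.0416667 → 14 → o; chars ro.
Extended square: 0.07200/0.00833333 → 8, 0.00611/0.00416667 → 1; chars 81.

PE15ro81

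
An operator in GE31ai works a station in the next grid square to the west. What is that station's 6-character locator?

Longitude subsquare a = 0; −1 → -1, wraps to 23 = x, carry into square.
Longitude square 3; −1 → 2.
The latitude characters are unchanged.

GE21xi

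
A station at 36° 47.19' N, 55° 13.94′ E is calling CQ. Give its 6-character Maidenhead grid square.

Shift to the Maidenhead origin (180°W, 90°S): lon 235.2323, lat 126.7865.
Field: 235.2323/20 → 11 → L, 126.7865/10 → 12 → M; chars LM.
Square: 15.2323/2 → 7, 6.7865/1 → 6; chars 76.
Subsquare: 1.2323/0.0833333 → 14 → o, 0.7865/0.0416667 → 18 → s; chars os.

LM76os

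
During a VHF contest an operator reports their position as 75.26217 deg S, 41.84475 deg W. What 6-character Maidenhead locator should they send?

Offset from 180°W / 90°S: lon 138.1552°, lat 14.7378°.
Field: 138.1552/20 → 6 → G, 14.7378/10 → 1 → B; chars GB.
Square: 18.1552/2 → 9, 4.7378/1 → 4; chars 94.
Subsquare: 0.1552/0.0833333 → 1 → b, 0.7378/0.0416667 → 17 → r; chars br.

GB94br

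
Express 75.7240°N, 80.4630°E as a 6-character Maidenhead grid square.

Shift to the Maidenhead origin (180°W, 90°S): lon 260.4630, lat 165.7240.
Field: 260.4630/20 → 13 → N, 165.7240/10 → 16 → Q; chars NQ.
Square: 0.4630/2 → 0, 5.7240/1 → 5; chars 05.
Subsquare: 0.4630/0.0833333 → 5 → f, 0.7240/0.0416667 → 17 → r; chars fr.

NQ05fr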